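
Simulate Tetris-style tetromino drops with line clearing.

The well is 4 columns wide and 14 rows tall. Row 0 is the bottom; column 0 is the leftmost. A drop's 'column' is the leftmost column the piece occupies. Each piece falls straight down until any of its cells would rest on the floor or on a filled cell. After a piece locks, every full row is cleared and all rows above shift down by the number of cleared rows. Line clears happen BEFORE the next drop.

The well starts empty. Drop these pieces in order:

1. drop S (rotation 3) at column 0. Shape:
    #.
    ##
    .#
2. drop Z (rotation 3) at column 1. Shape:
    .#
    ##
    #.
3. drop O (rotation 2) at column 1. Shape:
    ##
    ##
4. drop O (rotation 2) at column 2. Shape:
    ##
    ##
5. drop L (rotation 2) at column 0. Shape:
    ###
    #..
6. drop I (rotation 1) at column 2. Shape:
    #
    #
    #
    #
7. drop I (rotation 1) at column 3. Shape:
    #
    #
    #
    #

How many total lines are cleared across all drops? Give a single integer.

Answer: 1

Derivation:
Drop 1: S rot3 at col 0 lands with bottom-row=0; cleared 0 line(s) (total 0); column heights now [3 2 0 0], max=3
Drop 2: Z rot3 at col 1 lands with bottom-row=2; cleared 0 line(s) (total 0); column heights now [3 4 5 0], max=5
Drop 3: O rot2 at col 1 lands with bottom-row=5; cleared 0 line(s) (total 0); column heights now [3 7 7 0], max=7
Drop 4: O rot2 at col 2 lands with bottom-row=7; cleared 0 line(s) (total 0); column heights now [3 7 9 9], max=9
Drop 5: L rot2 at col 0 lands with bottom-row=8; cleared 0 line(s) (total 0); column heights now [10 10 10 9], max=10
Drop 6: I rot1 at col 2 lands with bottom-row=10; cleared 0 line(s) (total 0); column heights now [10 10 14 9], max=14
Drop 7: I rot1 at col 3 lands with bottom-row=9; cleared 1 line(s) (total 1); column heights now [9 7 13 12], max=13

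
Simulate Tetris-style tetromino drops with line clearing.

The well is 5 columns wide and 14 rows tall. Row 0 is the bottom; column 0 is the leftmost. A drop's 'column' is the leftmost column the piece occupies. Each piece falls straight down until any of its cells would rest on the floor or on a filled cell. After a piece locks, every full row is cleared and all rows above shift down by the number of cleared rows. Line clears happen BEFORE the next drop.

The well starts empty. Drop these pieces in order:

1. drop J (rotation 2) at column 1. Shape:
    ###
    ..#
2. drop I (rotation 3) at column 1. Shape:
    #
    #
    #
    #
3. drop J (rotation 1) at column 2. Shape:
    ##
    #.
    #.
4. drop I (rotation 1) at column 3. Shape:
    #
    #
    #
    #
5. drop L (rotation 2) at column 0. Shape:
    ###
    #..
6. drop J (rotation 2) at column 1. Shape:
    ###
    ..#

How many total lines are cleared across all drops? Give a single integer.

Answer: 0

Derivation:
Drop 1: J rot2 at col 1 lands with bottom-row=0; cleared 0 line(s) (total 0); column heights now [0 2 2 2 0], max=2
Drop 2: I rot3 at col 1 lands with bottom-row=2; cleared 0 line(s) (total 0); column heights now [0 6 2 2 0], max=6
Drop 3: J rot1 at col 2 lands with bottom-row=2; cleared 0 line(s) (total 0); column heights now [0 6 5 5 0], max=6
Drop 4: I rot1 at col 3 lands with bottom-row=5; cleared 0 line(s) (total 0); column heights now [0 6 5 9 0], max=9
Drop 5: L rot2 at col 0 lands with bottom-row=5; cleared 0 line(s) (total 0); column heights now [7 7 7 9 0], max=9
Drop 6: J rot2 at col 1 lands with bottom-row=9; cleared 0 line(s) (total 0); column heights now [7 11 11 11 0], max=11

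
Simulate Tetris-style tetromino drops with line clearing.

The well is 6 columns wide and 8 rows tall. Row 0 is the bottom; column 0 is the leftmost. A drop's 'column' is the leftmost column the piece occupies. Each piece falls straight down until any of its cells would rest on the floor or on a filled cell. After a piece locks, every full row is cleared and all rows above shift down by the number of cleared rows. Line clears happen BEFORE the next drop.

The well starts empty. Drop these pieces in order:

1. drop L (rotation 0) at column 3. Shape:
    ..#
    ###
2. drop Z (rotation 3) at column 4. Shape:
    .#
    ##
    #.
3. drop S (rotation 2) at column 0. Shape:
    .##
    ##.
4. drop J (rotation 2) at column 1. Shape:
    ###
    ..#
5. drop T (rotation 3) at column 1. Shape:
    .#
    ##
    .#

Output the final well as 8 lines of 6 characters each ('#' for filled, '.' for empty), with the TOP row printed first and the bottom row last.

Answer: ......
......
..#...
.##...
..#..#
.#####
.#####
##.###

Derivation:
Drop 1: L rot0 at col 3 lands with bottom-row=0; cleared 0 line(s) (total 0); column heights now [0 0 0 1 1 2], max=2
Drop 2: Z rot3 at col 4 lands with bottom-row=1; cleared 0 line(s) (total 0); column heights now [0 0 0 1 3 4], max=4
Drop 3: S rot2 at col 0 lands with bottom-row=0; cleared 0 line(s) (total 0); column heights now [1 2 2 1 3 4], max=4
Drop 4: J rot2 at col 1 lands with bottom-row=1; cleared 0 line(s) (total 0); column heights now [1 3 3 3 3 4], max=4
Drop 5: T rot3 at col 1 lands with bottom-row=3; cleared 0 line(s) (total 0); column heights now [1 5 6 3 3 4], max=6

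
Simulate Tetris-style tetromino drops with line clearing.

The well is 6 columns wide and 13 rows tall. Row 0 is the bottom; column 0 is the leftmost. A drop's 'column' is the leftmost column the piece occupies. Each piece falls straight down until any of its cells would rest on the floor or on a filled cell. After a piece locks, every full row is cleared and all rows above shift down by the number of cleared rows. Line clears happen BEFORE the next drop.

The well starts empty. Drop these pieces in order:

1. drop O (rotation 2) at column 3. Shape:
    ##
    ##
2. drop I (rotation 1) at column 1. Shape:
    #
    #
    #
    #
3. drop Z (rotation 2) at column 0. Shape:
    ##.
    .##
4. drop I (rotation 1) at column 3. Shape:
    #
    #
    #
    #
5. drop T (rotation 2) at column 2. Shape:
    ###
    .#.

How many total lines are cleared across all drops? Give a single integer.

Answer: 0

Derivation:
Drop 1: O rot2 at col 3 lands with bottom-row=0; cleared 0 line(s) (total 0); column heights now [0 0 0 2 2 0], max=2
Drop 2: I rot1 at col 1 lands with bottom-row=0; cleared 0 line(s) (total 0); column heights now [0 4 0 2 2 0], max=4
Drop 3: Z rot2 at col 0 lands with bottom-row=4; cleared 0 line(s) (total 0); column heights now [6 6 5 2 2 0], max=6
Drop 4: I rot1 at col 3 lands with bottom-row=2; cleared 0 line(s) (total 0); column heights now [6 6 5 6 2 0], max=6
Drop 5: T rot2 at col 2 lands with bottom-row=6; cleared 0 line(s) (total 0); column heights now [6 6 8 8 8 0], max=8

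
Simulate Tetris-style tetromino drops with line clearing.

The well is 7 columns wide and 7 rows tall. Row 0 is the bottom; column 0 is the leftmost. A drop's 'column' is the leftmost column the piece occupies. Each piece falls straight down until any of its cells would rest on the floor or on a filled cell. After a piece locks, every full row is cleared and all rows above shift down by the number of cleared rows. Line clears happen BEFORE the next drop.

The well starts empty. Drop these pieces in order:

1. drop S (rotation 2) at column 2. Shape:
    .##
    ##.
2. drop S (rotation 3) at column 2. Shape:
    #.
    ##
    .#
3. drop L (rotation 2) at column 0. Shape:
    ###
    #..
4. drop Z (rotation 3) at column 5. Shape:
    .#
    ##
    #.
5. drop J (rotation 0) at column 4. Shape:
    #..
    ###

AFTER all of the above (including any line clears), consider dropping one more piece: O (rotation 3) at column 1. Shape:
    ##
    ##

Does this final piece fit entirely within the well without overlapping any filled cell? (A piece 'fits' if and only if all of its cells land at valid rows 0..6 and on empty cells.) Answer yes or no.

Answer: no

Derivation:
Drop 1: S rot2 at col 2 lands with bottom-row=0; cleared 0 line(s) (total 0); column heights now [0 0 1 2 2 0 0], max=2
Drop 2: S rot3 at col 2 lands with bottom-row=2; cleared 0 line(s) (total 0); column heights now [0 0 5 4 2 0 0], max=5
Drop 3: L rot2 at col 0 lands with bottom-row=4; cleared 0 line(s) (total 0); column heights now [6 6 6 4 2 0 0], max=6
Drop 4: Z rot3 at col 5 lands with bottom-row=0; cleared 0 line(s) (total 0); column heights now [6 6 6 4 2 2 3], max=6
Drop 5: J rot0 at col 4 lands with bottom-row=3; cleared 0 line(s) (total 0); column heights now [6 6 6 4 5 4 4], max=6
Test piece O rot3 at col 1 (width 2): heights before test = [6 6 6 4 5 4 4]; fits = False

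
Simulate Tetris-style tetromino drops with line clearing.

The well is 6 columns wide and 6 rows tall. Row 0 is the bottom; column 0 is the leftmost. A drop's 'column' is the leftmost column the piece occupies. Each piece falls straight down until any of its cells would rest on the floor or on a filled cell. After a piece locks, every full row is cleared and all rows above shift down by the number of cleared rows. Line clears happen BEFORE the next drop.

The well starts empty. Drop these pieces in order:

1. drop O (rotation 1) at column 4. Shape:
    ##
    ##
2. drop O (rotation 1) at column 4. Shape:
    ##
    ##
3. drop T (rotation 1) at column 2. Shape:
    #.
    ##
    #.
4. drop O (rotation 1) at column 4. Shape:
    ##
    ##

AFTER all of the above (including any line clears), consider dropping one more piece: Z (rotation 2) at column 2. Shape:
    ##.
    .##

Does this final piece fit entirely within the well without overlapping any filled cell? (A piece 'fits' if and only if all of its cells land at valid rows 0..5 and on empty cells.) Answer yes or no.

Answer: no

Derivation:
Drop 1: O rot1 at col 4 lands with bottom-row=0; cleared 0 line(s) (total 0); column heights now [0 0 0 0 2 2], max=2
Drop 2: O rot1 at col 4 lands with bottom-row=2; cleared 0 line(s) (total 0); column heights now [0 0 0 0 4 4], max=4
Drop 3: T rot1 at col 2 lands with bottom-row=0; cleared 0 line(s) (total 0); column heights now [0 0 3 2 4 4], max=4
Drop 4: O rot1 at col 4 lands with bottom-row=4; cleared 0 line(s) (total 0); column heights now [0 0 3 2 6 6], max=6
Test piece Z rot2 at col 2 (width 3): heights before test = [0 0 3 2 6 6]; fits = False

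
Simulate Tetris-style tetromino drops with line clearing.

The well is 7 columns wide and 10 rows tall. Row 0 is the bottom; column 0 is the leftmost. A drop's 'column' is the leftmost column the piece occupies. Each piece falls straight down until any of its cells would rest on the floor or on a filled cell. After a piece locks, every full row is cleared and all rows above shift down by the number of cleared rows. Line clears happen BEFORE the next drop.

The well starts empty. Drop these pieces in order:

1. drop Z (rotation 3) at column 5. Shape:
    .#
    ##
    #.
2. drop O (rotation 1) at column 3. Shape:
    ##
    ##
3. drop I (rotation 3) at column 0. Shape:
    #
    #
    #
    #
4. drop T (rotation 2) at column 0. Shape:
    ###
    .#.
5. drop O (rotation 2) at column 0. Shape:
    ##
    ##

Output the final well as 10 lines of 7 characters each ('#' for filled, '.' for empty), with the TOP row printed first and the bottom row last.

Answer: .......
.......
.......
##.....
##.....
###....
##.....
#.....#
#..####
#..###.

Derivation:
Drop 1: Z rot3 at col 5 lands with bottom-row=0; cleared 0 line(s) (total 0); column heights now [0 0 0 0 0 2 3], max=3
Drop 2: O rot1 at col 3 lands with bottom-row=0; cleared 0 line(s) (total 0); column heights now [0 0 0 2 2 2 3], max=3
Drop 3: I rot3 at col 0 lands with bottom-row=0; cleared 0 line(s) (total 0); column heights now [4 0 0 2 2 2 3], max=4
Drop 4: T rot2 at col 0 lands with bottom-row=3; cleared 0 line(s) (total 0); column heights now [5 5 5 2 2 2 3], max=5
Drop 5: O rot2 at col 0 lands with bottom-row=5; cleared 0 line(s) (total 0); column heights now [7 7 5 2 2 2 3], max=7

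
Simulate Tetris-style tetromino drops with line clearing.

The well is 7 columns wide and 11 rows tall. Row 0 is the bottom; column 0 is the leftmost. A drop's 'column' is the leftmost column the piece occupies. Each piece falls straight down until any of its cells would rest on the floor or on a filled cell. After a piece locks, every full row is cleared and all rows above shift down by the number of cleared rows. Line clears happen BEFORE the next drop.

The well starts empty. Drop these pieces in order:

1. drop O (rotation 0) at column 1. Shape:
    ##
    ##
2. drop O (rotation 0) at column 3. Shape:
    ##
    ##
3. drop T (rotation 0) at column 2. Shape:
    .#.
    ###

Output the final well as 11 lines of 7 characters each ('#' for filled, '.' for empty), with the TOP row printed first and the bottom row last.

Drop 1: O rot0 at col 1 lands with bottom-row=0; cleared 0 line(s) (total 0); column heights now [0 2 2 0 0 0 0], max=2
Drop 2: O rot0 at col 3 lands with bottom-row=0; cleared 0 line(s) (total 0); column heights now [0 2 2 2 2 0 0], max=2
Drop 3: T rot0 at col 2 lands with bottom-row=2; cleared 0 line(s) (total 0); column heights now [0 2 3 4 3 0 0], max=4

Answer: .......
.......
.......
.......
.......
.......
.......
...#...
..###..
.####..
.####..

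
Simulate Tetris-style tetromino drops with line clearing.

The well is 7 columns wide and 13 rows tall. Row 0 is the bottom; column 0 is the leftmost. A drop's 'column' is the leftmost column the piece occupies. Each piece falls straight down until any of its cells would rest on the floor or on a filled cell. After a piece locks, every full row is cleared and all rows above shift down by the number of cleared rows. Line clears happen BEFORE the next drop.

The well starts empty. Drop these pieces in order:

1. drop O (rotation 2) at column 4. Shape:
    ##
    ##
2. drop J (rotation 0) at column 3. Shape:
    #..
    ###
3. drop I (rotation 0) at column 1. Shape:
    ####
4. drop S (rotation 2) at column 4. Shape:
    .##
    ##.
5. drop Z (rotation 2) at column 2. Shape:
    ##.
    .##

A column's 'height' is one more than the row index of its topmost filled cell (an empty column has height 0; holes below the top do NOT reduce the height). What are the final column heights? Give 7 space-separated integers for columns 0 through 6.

Answer: 0 5 8 8 7 7 7

Derivation:
Drop 1: O rot2 at col 4 lands with bottom-row=0; cleared 0 line(s) (total 0); column heights now [0 0 0 0 2 2 0], max=2
Drop 2: J rot0 at col 3 lands with bottom-row=2; cleared 0 line(s) (total 0); column heights now [0 0 0 4 3 3 0], max=4
Drop 3: I rot0 at col 1 lands with bottom-row=4; cleared 0 line(s) (total 0); column heights now [0 5 5 5 5 3 0], max=5
Drop 4: S rot2 at col 4 lands with bottom-row=5; cleared 0 line(s) (total 0); column heights now [0 5 5 5 6 7 7], max=7
Drop 5: Z rot2 at col 2 lands with bottom-row=6; cleared 0 line(s) (total 0); column heights now [0 5 8 8 7 7 7], max=8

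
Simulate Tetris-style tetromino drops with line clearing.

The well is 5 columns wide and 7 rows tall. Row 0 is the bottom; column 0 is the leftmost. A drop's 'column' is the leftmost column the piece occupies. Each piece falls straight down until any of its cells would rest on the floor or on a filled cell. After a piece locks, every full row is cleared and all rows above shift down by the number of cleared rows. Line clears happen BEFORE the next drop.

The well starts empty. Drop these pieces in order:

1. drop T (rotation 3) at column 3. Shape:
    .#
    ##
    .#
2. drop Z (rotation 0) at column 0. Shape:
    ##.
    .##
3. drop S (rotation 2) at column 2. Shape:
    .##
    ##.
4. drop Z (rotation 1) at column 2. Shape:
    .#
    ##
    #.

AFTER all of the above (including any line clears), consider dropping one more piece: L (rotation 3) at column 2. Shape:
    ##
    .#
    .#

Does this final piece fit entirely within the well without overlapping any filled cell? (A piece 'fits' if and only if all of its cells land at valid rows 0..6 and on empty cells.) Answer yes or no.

Drop 1: T rot3 at col 3 lands with bottom-row=0; cleared 0 line(s) (total 0); column heights now [0 0 0 2 3], max=3
Drop 2: Z rot0 at col 0 lands with bottom-row=0; cleared 0 line(s) (total 0); column heights now [2 2 1 2 3], max=3
Drop 3: S rot2 at col 2 lands with bottom-row=2; cleared 0 line(s) (total 0); column heights now [2 2 3 4 4], max=4
Drop 4: Z rot1 at col 2 lands with bottom-row=3; cleared 0 line(s) (total 0); column heights now [2 2 5 6 4], max=6
Test piece L rot3 at col 2 (width 2): heights before test = [2 2 5 6 4]; fits = False

Answer: no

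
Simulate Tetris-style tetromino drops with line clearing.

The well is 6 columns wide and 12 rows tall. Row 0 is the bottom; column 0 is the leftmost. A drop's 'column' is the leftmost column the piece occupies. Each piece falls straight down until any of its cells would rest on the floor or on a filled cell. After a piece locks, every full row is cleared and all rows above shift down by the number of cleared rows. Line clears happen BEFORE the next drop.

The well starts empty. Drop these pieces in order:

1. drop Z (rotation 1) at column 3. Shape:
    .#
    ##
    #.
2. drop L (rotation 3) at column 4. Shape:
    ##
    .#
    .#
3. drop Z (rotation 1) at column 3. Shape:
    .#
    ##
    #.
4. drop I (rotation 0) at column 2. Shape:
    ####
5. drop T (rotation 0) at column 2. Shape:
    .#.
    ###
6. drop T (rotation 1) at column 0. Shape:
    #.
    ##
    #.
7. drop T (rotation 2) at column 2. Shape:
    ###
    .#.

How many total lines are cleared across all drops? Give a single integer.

Drop 1: Z rot1 at col 3 lands with bottom-row=0; cleared 0 line(s) (total 0); column heights now [0 0 0 2 3 0], max=3
Drop 2: L rot3 at col 4 lands with bottom-row=1; cleared 0 line(s) (total 0); column heights now [0 0 0 2 4 4], max=4
Drop 3: Z rot1 at col 3 lands with bottom-row=3; cleared 0 line(s) (total 0); column heights now [0 0 0 5 6 4], max=6
Drop 4: I rot0 at col 2 lands with bottom-row=6; cleared 0 line(s) (total 0); column heights now [0 0 7 7 7 7], max=7
Drop 5: T rot0 at col 2 lands with bottom-row=7; cleared 0 line(s) (total 0); column heights now [0 0 8 9 8 7], max=9
Drop 6: T rot1 at col 0 lands with bottom-row=0; cleared 0 line(s) (total 0); column heights now [3 2 8 9 8 7], max=9
Drop 7: T rot2 at col 2 lands with bottom-row=9; cleared 0 line(s) (total 0); column heights now [3 2 11 11 11 7], max=11

Answer: 0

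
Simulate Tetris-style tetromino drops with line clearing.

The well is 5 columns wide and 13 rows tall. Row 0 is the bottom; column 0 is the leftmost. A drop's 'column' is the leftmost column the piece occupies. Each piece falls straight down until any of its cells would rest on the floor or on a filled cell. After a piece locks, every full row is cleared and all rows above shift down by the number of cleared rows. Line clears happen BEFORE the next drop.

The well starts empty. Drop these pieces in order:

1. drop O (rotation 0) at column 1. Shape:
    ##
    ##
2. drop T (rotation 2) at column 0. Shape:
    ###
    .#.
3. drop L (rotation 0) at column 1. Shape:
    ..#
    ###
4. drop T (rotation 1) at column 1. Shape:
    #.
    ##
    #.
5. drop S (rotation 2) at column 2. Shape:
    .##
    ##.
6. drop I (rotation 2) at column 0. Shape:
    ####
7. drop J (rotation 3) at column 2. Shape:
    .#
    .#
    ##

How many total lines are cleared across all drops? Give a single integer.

Answer: 0

Derivation:
Drop 1: O rot0 at col 1 lands with bottom-row=0; cleared 0 line(s) (total 0); column heights now [0 2 2 0 0], max=2
Drop 2: T rot2 at col 0 lands with bottom-row=2; cleared 0 line(s) (total 0); column heights now [4 4 4 0 0], max=4
Drop 3: L rot0 at col 1 lands with bottom-row=4; cleared 0 line(s) (total 0); column heights now [4 5 5 6 0], max=6
Drop 4: T rot1 at col 1 lands with bottom-row=5; cleared 0 line(s) (total 0); column heights now [4 8 7 6 0], max=8
Drop 5: S rot2 at col 2 lands with bottom-row=7; cleared 0 line(s) (total 0); column heights now [4 8 8 9 9], max=9
Drop 6: I rot2 at col 0 lands with bottom-row=9; cleared 0 line(s) (total 0); column heights now [10 10 10 10 9], max=10
Drop 7: J rot3 at col 2 lands with bottom-row=10; cleared 0 line(s) (total 0); column heights now [10 10 11 13 9], max=13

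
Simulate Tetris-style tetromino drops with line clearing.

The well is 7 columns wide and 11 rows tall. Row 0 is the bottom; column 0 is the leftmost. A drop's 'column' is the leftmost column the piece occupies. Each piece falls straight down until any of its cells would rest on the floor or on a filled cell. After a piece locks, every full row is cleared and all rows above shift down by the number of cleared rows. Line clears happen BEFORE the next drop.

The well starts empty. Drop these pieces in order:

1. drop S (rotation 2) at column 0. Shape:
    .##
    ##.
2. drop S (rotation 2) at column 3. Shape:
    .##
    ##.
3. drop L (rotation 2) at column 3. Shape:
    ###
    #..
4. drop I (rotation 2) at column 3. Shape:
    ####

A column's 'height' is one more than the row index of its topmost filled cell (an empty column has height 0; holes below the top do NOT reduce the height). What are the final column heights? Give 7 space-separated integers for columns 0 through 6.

Answer: 1 2 2 4 4 4 4

Derivation:
Drop 1: S rot2 at col 0 lands with bottom-row=0; cleared 0 line(s) (total 0); column heights now [1 2 2 0 0 0 0], max=2
Drop 2: S rot2 at col 3 lands with bottom-row=0; cleared 0 line(s) (total 0); column heights now [1 2 2 1 2 2 0], max=2
Drop 3: L rot2 at col 3 lands with bottom-row=1; cleared 0 line(s) (total 0); column heights now [1 2 2 3 3 3 0], max=3
Drop 4: I rot2 at col 3 lands with bottom-row=3; cleared 0 line(s) (total 0); column heights now [1 2 2 4 4 4 4], max=4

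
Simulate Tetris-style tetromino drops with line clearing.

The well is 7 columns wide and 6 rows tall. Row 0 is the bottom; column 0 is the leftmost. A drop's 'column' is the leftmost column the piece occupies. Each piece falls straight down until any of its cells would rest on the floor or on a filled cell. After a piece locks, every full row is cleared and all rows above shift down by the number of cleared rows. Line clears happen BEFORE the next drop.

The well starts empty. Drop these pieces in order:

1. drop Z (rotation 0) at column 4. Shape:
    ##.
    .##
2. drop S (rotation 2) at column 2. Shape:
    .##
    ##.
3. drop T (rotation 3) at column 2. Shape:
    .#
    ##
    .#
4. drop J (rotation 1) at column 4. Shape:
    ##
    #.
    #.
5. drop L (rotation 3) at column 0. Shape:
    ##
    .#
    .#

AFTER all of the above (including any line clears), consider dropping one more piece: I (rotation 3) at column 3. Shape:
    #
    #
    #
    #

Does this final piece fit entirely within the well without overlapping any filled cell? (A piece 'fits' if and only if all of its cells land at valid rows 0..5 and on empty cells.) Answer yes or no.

Answer: no

Derivation:
Drop 1: Z rot0 at col 4 lands with bottom-row=0; cleared 0 line(s) (total 0); column heights now [0 0 0 0 2 2 1], max=2
Drop 2: S rot2 at col 2 lands with bottom-row=1; cleared 0 line(s) (total 0); column heights now [0 0 2 3 3 2 1], max=3
Drop 3: T rot3 at col 2 lands with bottom-row=3; cleared 0 line(s) (total 0); column heights now [0 0 5 6 3 2 1], max=6
Drop 4: J rot1 at col 4 lands with bottom-row=3; cleared 0 line(s) (total 0); column heights now [0 0 5 6 6 6 1], max=6
Drop 5: L rot3 at col 0 lands with bottom-row=0; cleared 0 line(s) (total 0); column heights now [3 3 5 6 6 6 1], max=6
Test piece I rot3 at col 3 (width 1): heights before test = [3 3 5 6 6 6 1]; fits = False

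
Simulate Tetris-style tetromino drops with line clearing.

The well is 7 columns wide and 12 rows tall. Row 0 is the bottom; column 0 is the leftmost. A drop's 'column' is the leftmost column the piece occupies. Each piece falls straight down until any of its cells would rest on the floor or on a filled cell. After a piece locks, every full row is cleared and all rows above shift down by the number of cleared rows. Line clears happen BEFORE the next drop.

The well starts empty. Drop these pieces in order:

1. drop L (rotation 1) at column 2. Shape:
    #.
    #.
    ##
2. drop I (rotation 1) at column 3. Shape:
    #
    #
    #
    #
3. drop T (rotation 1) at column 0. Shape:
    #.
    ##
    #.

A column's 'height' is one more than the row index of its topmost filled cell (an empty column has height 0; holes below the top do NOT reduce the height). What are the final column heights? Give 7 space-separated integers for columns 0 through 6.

Answer: 3 2 3 5 0 0 0

Derivation:
Drop 1: L rot1 at col 2 lands with bottom-row=0; cleared 0 line(s) (total 0); column heights now [0 0 3 1 0 0 0], max=3
Drop 2: I rot1 at col 3 lands with bottom-row=1; cleared 0 line(s) (total 0); column heights now [0 0 3 5 0 0 0], max=5
Drop 3: T rot1 at col 0 lands with bottom-row=0; cleared 0 line(s) (total 0); column heights now [3 2 3 5 0 0 0], max=5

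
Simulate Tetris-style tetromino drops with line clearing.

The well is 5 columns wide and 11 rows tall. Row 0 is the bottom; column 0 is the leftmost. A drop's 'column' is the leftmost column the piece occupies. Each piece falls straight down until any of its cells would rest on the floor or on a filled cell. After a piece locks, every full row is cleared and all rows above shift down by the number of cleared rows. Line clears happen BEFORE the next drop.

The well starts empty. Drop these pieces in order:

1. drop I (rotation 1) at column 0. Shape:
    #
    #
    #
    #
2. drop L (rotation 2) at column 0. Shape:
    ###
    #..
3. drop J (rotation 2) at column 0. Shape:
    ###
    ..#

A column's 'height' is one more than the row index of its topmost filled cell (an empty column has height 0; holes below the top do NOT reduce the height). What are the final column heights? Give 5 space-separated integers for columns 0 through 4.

Drop 1: I rot1 at col 0 lands with bottom-row=0; cleared 0 line(s) (total 0); column heights now [4 0 0 0 0], max=4
Drop 2: L rot2 at col 0 lands with bottom-row=4; cleared 0 line(s) (total 0); column heights now [6 6 6 0 0], max=6
Drop 3: J rot2 at col 0 lands with bottom-row=6; cleared 0 line(s) (total 0); column heights now [8 8 8 0 0], max=8

Answer: 8 8 8 0 0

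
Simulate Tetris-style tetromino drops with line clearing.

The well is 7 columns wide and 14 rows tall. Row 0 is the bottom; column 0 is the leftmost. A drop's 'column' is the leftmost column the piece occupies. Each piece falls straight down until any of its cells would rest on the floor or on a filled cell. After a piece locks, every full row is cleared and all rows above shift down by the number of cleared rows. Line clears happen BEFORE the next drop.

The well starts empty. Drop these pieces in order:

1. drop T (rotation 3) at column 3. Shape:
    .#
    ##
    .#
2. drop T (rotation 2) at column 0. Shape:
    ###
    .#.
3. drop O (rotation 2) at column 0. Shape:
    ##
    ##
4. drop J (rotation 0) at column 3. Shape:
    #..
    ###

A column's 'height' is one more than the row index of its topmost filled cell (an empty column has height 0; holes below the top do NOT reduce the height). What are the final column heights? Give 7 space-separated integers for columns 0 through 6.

Drop 1: T rot3 at col 3 lands with bottom-row=0; cleared 0 line(s) (total 0); column heights now [0 0 0 2 3 0 0], max=3
Drop 2: T rot2 at col 0 lands with bottom-row=0; cleared 0 line(s) (total 0); column heights now [2 2 2 2 3 0 0], max=3
Drop 3: O rot2 at col 0 lands with bottom-row=2; cleared 0 line(s) (total 0); column heights now [4 4 2 2 3 0 0], max=4
Drop 4: J rot0 at col 3 lands with bottom-row=3; cleared 0 line(s) (total 0); column heights now [4 4 2 5 4 4 0], max=5

Answer: 4 4 2 5 4 4 0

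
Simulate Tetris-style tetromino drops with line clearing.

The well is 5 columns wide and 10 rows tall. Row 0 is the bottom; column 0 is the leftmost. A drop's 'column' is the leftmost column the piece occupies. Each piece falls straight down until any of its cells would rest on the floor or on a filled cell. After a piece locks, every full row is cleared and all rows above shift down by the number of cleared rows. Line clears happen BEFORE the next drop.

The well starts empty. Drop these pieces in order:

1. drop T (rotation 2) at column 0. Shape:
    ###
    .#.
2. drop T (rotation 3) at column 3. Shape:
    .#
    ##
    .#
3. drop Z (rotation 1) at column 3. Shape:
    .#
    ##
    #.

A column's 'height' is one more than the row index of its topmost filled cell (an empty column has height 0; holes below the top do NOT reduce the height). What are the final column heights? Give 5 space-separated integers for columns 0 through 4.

Drop 1: T rot2 at col 0 lands with bottom-row=0; cleared 0 line(s) (total 0); column heights now [2 2 2 0 0], max=2
Drop 2: T rot3 at col 3 lands with bottom-row=0; cleared 1 line(s) (total 1); column heights now [0 1 0 0 2], max=2
Drop 3: Z rot1 at col 3 lands with bottom-row=1; cleared 0 line(s) (total 1); column heights now [0 1 0 3 4], max=4

Answer: 0 1 0 3 4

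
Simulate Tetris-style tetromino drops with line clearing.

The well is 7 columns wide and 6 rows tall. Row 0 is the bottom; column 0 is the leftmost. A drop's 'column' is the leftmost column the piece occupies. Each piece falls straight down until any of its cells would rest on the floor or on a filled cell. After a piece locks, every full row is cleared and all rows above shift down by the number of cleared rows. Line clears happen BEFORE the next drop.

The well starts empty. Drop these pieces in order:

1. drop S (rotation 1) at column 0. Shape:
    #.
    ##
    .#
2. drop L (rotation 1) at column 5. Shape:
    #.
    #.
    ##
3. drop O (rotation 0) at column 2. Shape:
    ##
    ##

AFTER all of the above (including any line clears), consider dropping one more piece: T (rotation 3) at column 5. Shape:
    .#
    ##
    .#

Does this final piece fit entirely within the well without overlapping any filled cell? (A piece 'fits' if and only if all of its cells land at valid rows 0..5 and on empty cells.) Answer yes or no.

Answer: yes

Derivation:
Drop 1: S rot1 at col 0 lands with bottom-row=0; cleared 0 line(s) (total 0); column heights now [3 2 0 0 0 0 0], max=3
Drop 2: L rot1 at col 5 lands with bottom-row=0; cleared 0 line(s) (total 0); column heights now [3 2 0 0 0 3 1], max=3
Drop 3: O rot0 at col 2 lands with bottom-row=0; cleared 0 line(s) (total 0); column heights now [3 2 2 2 0 3 1], max=3
Test piece T rot3 at col 5 (width 2): heights before test = [3 2 2 2 0 3 1]; fits = True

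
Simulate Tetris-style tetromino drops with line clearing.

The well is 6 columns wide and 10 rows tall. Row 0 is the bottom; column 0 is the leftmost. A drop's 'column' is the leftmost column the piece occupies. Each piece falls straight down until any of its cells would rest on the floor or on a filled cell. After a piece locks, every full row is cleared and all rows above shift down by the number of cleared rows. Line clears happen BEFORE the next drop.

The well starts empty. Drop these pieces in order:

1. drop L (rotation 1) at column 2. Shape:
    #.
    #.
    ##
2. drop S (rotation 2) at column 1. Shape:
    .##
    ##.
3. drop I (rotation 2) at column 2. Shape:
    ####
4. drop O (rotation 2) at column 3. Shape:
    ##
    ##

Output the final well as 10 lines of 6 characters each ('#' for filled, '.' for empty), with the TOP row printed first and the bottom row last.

Drop 1: L rot1 at col 2 lands with bottom-row=0; cleared 0 line(s) (total 0); column heights now [0 0 3 1 0 0], max=3
Drop 2: S rot2 at col 1 lands with bottom-row=3; cleared 0 line(s) (total 0); column heights now [0 4 5 5 0 0], max=5
Drop 3: I rot2 at col 2 lands with bottom-row=5; cleared 0 line(s) (total 0); column heights now [0 4 6 6 6 6], max=6
Drop 4: O rot2 at col 3 lands with bottom-row=6; cleared 0 line(s) (total 0); column heights now [0 4 6 8 8 6], max=8

Answer: ......
......
...##.
...##.
..####
..##..
.##...
..#...
..#...
..##..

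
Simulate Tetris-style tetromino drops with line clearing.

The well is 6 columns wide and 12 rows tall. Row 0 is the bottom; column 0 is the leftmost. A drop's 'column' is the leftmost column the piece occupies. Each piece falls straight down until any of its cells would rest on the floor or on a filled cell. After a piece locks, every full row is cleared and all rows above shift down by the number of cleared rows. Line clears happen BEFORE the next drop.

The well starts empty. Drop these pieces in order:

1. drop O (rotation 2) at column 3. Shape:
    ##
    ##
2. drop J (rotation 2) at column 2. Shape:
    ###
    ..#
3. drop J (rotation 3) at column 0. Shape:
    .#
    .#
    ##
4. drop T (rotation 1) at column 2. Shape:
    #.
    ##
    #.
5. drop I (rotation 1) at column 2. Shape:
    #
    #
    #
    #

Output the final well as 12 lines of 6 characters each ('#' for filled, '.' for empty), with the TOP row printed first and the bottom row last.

Answer: ......
..#...
..#...
..#...
..#...
..#...
..##..
..#...
..###.
.#..#.
.#.##.
##.##.

Derivation:
Drop 1: O rot2 at col 3 lands with bottom-row=0; cleared 0 line(s) (total 0); column heights now [0 0 0 2 2 0], max=2
Drop 2: J rot2 at col 2 lands with bottom-row=2; cleared 0 line(s) (total 0); column heights now [0 0 4 4 4 0], max=4
Drop 3: J rot3 at col 0 lands with bottom-row=0; cleared 0 line(s) (total 0); column heights now [1 3 4 4 4 0], max=4
Drop 4: T rot1 at col 2 lands with bottom-row=4; cleared 0 line(s) (total 0); column heights now [1 3 7 6 4 0], max=7
Drop 5: I rot1 at col 2 lands with bottom-row=7; cleared 0 line(s) (total 0); column heights now [1 3 11 6 4 0], max=11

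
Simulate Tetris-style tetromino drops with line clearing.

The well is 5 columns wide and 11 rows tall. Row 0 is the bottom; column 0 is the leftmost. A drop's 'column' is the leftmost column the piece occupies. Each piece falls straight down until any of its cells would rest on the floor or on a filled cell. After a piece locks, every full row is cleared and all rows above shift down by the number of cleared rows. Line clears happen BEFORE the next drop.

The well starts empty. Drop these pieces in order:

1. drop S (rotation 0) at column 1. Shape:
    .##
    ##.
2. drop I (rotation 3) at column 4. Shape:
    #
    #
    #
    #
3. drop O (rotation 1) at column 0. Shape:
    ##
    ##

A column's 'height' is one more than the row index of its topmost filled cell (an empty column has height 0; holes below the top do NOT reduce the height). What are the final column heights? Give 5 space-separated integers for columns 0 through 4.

Drop 1: S rot0 at col 1 lands with bottom-row=0; cleared 0 line(s) (total 0); column heights now [0 1 2 2 0], max=2
Drop 2: I rot3 at col 4 lands with bottom-row=0; cleared 0 line(s) (total 0); column heights now [0 1 2 2 4], max=4
Drop 3: O rot1 at col 0 lands with bottom-row=1; cleared 1 line(s) (total 1); column heights now [2 2 1 0 3], max=3

Answer: 2 2 1 0 3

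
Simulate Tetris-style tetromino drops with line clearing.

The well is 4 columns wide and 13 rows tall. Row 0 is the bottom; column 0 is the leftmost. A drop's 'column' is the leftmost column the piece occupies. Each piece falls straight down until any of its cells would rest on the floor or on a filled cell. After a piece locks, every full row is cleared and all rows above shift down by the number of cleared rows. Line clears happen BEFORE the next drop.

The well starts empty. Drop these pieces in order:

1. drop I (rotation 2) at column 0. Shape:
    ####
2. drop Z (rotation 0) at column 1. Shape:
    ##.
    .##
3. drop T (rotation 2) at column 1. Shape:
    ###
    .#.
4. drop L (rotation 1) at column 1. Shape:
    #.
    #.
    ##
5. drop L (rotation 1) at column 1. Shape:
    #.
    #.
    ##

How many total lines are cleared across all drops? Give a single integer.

Drop 1: I rot2 at col 0 lands with bottom-row=0; cleared 1 line(s) (total 1); column heights now [0 0 0 0], max=0
Drop 2: Z rot0 at col 1 lands with bottom-row=0; cleared 0 line(s) (total 1); column heights now [0 2 2 1], max=2
Drop 3: T rot2 at col 1 lands with bottom-row=2; cleared 0 line(s) (total 1); column heights now [0 4 4 4], max=4
Drop 4: L rot1 at col 1 lands with bottom-row=4; cleared 0 line(s) (total 1); column heights now [0 7 5 4], max=7
Drop 5: L rot1 at col 1 lands with bottom-row=7; cleared 0 line(s) (total 1); column heights now [0 10 8 4], max=10

Answer: 1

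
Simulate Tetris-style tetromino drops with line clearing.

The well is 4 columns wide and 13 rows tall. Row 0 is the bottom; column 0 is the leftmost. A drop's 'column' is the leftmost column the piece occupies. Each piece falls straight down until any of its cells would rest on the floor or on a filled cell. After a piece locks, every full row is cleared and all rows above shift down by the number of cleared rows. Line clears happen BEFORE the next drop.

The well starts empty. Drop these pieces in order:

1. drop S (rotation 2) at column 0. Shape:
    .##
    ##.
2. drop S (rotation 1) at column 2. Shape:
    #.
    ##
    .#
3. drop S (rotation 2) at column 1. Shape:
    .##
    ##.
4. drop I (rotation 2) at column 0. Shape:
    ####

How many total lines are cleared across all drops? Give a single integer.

Drop 1: S rot2 at col 0 lands with bottom-row=0; cleared 0 line(s) (total 0); column heights now [1 2 2 0], max=2
Drop 2: S rot1 at col 2 lands with bottom-row=1; cleared 0 line(s) (total 0); column heights now [1 2 4 3], max=4
Drop 3: S rot2 at col 1 lands with bottom-row=4; cleared 0 line(s) (total 0); column heights now [1 5 6 6], max=6
Drop 4: I rot2 at col 0 lands with bottom-row=6; cleared 1 line(s) (total 1); column heights now [1 5 6 6], max=6

Answer: 1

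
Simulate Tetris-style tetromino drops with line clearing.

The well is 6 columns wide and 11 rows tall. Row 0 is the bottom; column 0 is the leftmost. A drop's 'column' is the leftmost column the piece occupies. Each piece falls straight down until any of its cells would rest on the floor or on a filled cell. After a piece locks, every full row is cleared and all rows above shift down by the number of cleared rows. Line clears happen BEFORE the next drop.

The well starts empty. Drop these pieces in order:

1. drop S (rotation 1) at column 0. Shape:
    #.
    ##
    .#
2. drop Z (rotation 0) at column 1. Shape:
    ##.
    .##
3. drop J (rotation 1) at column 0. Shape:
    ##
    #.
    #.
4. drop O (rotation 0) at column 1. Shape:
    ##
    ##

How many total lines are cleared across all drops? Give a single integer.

Drop 1: S rot1 at col 0 lands with bottom-row=0; cleared 0 line(s) (total 0); column heights now [3 2 0 0 0 0], max=3
Drop 2: Z rot0 at col 1 lands with bottom-row=1; cleared 0 line(s) (total 0); column heights now [3 3 3 2 0 0], max=3
Drop 3: J rot1 at col 0 lands with bottom-row=3; cleared 0 line(s) (total 0); column heights now [6 6 3 2 0 0], max=6
Drop 4: O rot0 at col 1 lands with bottom-row=6; cleared 0 line(s) (total 0); column heights now [6 8 8 2 0 0], max=8

Answer: 0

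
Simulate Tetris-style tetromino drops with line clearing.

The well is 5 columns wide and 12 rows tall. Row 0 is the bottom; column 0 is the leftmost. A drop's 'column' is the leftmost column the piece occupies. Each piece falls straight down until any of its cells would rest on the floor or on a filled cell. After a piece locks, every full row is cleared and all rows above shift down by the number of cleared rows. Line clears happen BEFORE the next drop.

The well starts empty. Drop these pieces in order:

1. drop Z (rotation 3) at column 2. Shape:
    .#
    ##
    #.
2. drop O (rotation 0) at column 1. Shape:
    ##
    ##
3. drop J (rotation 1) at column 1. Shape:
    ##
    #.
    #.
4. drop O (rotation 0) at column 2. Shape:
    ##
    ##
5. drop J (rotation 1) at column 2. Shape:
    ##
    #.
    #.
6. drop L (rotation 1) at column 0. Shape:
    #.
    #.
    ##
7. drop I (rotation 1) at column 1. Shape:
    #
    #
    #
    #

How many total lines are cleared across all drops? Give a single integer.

Drop 1: Z rot3 at col 2 lands with bottom-row=0; cleared 0 line(s) (total 0); column heights now [0 0 2 3 0], max=3
Drop 2: O rot0 at col 1 lands with bottom-row=2; cleared 0 line(s) (total 0); column heights now [0 4 4 3 0], max=4
Drop 3: J rot1 at col 1 lands with bottom-row=4; cleared 0 line(s) (total 0); column heights now [0 7 7 3 0], max=7
Drop 4: O rot0 at col 2 lands with bottom-row=7; cleared 0 line(s) (total 0); column heights now [0 7 9 9 0], max=9
Drop 5: J rot1 at col 2 lands with bottom-row=9; cleared 0 line(s) (total 0); column heights now [0 7 12 12 0], max=12
Drop 6: L rot1 at col 0 lands with bottom-row=7; cleared 0 line(s) (total 0); column heights now [10 8 12 12 0], max=12
Drop 7: I rot1 at col 1 lands with bottom-row=8; cleared 0 line(s) (total 0); column heights now [10 12 12 12 0], max=12

Answer: 0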